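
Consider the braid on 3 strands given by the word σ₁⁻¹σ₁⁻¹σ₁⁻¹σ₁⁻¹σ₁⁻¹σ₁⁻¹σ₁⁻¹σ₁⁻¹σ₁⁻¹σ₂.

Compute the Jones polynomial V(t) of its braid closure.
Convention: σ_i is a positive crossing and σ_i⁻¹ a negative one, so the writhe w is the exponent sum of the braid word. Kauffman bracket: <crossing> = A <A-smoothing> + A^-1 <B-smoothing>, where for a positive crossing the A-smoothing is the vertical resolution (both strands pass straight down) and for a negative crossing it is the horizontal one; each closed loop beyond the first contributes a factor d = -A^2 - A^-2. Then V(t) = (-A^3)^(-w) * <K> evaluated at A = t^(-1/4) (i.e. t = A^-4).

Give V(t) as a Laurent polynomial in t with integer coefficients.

t^-4 + t^-6 - t^-7 + t^-8 - t^-9 + t^-10 - t^-11 + t^-12 - t^-13

Derivation:
The presented braid s1^-1 s1^-1 s1^-1 s1^-1 s1^-1 s1^-1 s1^-1 s1^-1 s1^-1 s2 on 3 strands reduces by inverse Markov moves (closure unchanged at each step):
  Destabilize: the word has the form β·s2 where s2 occurs only as the final letter (β ∈ B_2); drop it and the last strand → 2 strands.
Reduced to β = s1^-1 s1^-1 s1^-1 s1^-1 s1^-1 s1^-1 s1^-1 s1^-1 s1^-1 on 2 strands, 9 crossings.
Compute on β:
Braid: s1^-1 s1^-1 s1^-1 s1^-1 s1^-1 s1^-1 s1^-1 s1^-1 s1^-1 on 2 strands, 9 crossings.
Writhe w = (#positive) - (#negative) = 0 - 9 = -9.
State-sum expansion of <K>. There are 2^9 = 512 states.
Each crossing splits two ways (0=vertical, 1=horizontal). The state's weight is A^(#A-smoothings - #B-smoothings) * d^(loops - 1).
Tabulate the states by total A-exponent and number of loops L (A-exp: L × count):
  A^9: L=9 ×1
  A^7: L=8 ×9
  A^5: L=7 ×36
  A^3: L=6 ×84
  A^1: L=5 ×126
  A^-1: L=4 ×126
  A^-3: L=3 ×84
  A^-5: L=2 ×36
  A^-7: L=1 ×9
  A^-9: L=2 ×1
Each group contributes A^e * Σ count * d^(L-1):
Powers of d = -A^2 - A^-2: d^2 = A^4 + 2 + A^-4; d^3 = -A^6 - 3*A^2 - 3*A^-2 - A^-6; d^4 = A^8 + 4*A^4 + 6 + 4*A^-4 + A^-8; d^5 = -A^10 - 5*A^6 - 10*A^2 - 10*A^-2 - 5*A^-6 - A^-10; d^6 = A^12 + 6*A^8 + 15*A^4 + 20 + 15*A^-4 + 6*A^-8 + A^-12; d^7 = -A^14 - 7*A^10 - 21*A^6 - 35*A^2 - 35*A^-2 - 21*A^-6 - 7*A^-10 - A^-14; d^8 = A^16 + 8*A^12 + 28*A^8 + 56*A^4 + 70 + 56*A^-4 + 28*A^-8 + 8*A^-12 + A^-16.
  A^9 * (d^8) = A^25 + 8*A^21 + 28*A^17 + 56*A^13 + 70*A^9 + 56*A^5 + 28*A + 8*A^-3 + A^-7
  A^7 * (9*d^7) = -9*A^21 - 63*A^17 - 189*A^13 - 315*A^9 - 315*A^5 - 189*A - 63*A^-3 - 9*A^-7
  A^5 * (36*d^6) = 36*A^17 + 216*A^13 + 540*A^9 + 720*A^5 + 540*A + 216*A^-3 + 36*A^-7
  A^3 * (84*d^5) = -84*A^13 - 420*A^9 - 840*A^5 - 840*A - 420*A^-3 - 84*A^-7
  A^1 * (126*d^4) = 126*A^9 + 504*A^5 + 756*A + 504*A^-3 + 126*A^-7
  A^-1 * (126*d^3) = -126*A^5 - 378*A - 378*A^-3 - 126*A^-7
  A^-3 * (84*d^2) = 84*A + 168*A^-3 + 84*A^-7
  A^-5 * (36*d) = -36*A^-3 - 36*A^-7
  A^-7 * (9) = 9*A^-7
  A^-9 * (d) = -A^-7 - A^-11
Summing the groups: <K> = A^25 - A^21 + A^17 - A^13 + A^9 - A^5 + A - A^-3 - A^-11
Normalise by the writhe: (-A^3)^(-w) = (-A^3)^(9) = -A^27, so f(A) = -A^27 * <K> = -A^52 + A^48 - A^44 + A^40 - A^36 + A^32 - A^28 + A^24 + A^16.
Substitute A = t^(-1/4), i.e. A^e → t^(-e/4): V(t) = t^-4 + t^-6 - t^-7 + t^-8 - t^-9 + t^-10 - t^-11 + t^-12 - t^-13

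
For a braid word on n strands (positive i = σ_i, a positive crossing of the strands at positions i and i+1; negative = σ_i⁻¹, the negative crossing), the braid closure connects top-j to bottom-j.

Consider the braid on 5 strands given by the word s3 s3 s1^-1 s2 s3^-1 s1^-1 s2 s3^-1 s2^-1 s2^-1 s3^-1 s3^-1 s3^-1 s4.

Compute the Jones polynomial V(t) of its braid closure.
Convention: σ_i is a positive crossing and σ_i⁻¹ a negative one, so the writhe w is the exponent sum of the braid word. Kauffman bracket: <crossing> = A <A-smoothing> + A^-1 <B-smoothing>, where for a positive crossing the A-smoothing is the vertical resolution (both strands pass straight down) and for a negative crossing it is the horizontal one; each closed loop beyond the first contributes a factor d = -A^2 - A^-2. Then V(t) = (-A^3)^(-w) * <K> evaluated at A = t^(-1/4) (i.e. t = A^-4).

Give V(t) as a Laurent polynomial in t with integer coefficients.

2*t^-1 - 3*t^-2 + 4*t^-3 - 4*t^-4 + 4*t^-5 - 3*t^-6 + 2*t^-7 - t^-8

Derivation:
The presented braid s3 s3 s1^-1 s2 s3^-1 s1^-1 s2 s3^-1 s2^-1 s2^-1 s3^-1 s3^-1 s3^-1 s4 on 5 strands reduces by inverse Markov moves (closure unchanged at each step):
  Destabilize: the word has the form β·s4 where s4 occurs only as the final letter (β ∈ B_4); drop it and the last strand → 4 strands.
  Deconjugate: the word is γ·β·γ⁻¹ with γ = s3 s3 (prefix) and γ⁻¹ = s3^-1 s3^-1 (suffix); strip both.
Reduced to β = s1^-1 s2 s3^-1 s1^-1 s2 s3^-1 s2^-1 s2^-1 s3^-1 on 4 strands, 9 crossings.
Compute on β:
Braid: s1^-1 s2 s3^-1 s1^-1 s2 s3^-1 s2^-1 s2^-1 s3^-1 on 4 strands, 9 crossings.
Writhe w = (#positive) - (#negative) = 2 - 7 = -5.
Computing the Kauffman bracket via state sum. There are 2^9 = 512 states.
For each crossing: s=0 is the vertical smoothing, s=1 horizontal. Crossing k contributes A^(sign_k * (1 - 2*s_k)); loop factor d = -A^2 - A^-2.
Tabulate the states by total A-exponent and number of loops L (A-exp: L × count):
  A^9: L=5 ×1
  A^7: L=4 ×9
  A^5: L=3 ×33, L=5 ×3
  A^3: L=2 ×59, L=4 ×25
  A^1: L=1 ×42, L=3 ×80, L=5 ×4
  A^-1: L=2 ×93, L=4 ×33
  A^-3: L=1 ×19, L=3 ×58, L=5 ×7
  A^-5: L=2 ×19, L=4 ×16, L=6 ×1
  A^-7: L=3 ×7, L=5 ×2
  A^-9: L=4 ×1
Each group contributes A^e * Σ count * d^(L-1):
Powers of d = -A^2 - A^-2: d^2 = A^4 + 2 + A^-4; d^3 = -A^6 - 3*A^2 - 3*A^-2 - A^-6; d^4 = A^8 + 4*A^4 + 6 + 4*A^-4 + A^-8; d^5 = -A^10 - 5*A^6 - 10*A^2 - 10*A^-2 - 5*A^-6 - A^-10.
  A^9 * (d^4) = A^17 + 4*A^13 + 6*A^9 + 4*A^5 + A
  A^7 * (9*d^3) = -9*A^13 - 27*A^9 - 27*A^5 - 9*A
  A^5 * (33*d^2 + 3*d^4) = 3*A^13 + 45*A^9 + 84*A^5 + 45*A + 3*A^-3
  A^3 * (59*d + 25*d^3) = -25*A^9 - 134*A^5 - 134*A - 25*A^-3
  A^1 * (42 + 80*d^2 + 4*d^4) = 4*A^9 + 96*A^5 + 226*A + 96*A^-3 + 4*A^-7
  A^-1 * (93*d + 33*d^3) = -33*A^5 - 192*A - 192*A^-3 - 33*A^-7
  A^-3 * (19 + 58*d^2 + 7*d^4) = 7*A^5 + 86*A + 177*A^-3 + 86*A^-7 + 7*A^-11
  A^-5 * (19*d + 16*d^3 + d^5) = -A^5 - 21*A - 77*A^-3 - 77*A^-7 - 21*A^-11 - A^-15
  A^-7 * (7*d^2 + 2*d^4) = 2*A + 15*A^-3 + 26*A^-7 + 15*A^-11 + 2*A^-15
  A^-9 * (d^3) = -A^-3 - 3*A^-7 - 3*A^-11 - A^-15
Summing the groups: <K> = A^17 - 2*A^13 + 3*A^9 - 4*A^5 + 4*A - 4*A^-3 + 3*A^-7 - 2*A^-11
Normalise by the writhe: (-A^3)^(-w) = (-A^3)^(5) = -A^15, so f(A) = -A^15 * <K> = -A^32 + 2*A^28 - 3*A^24 + 4*A^20 - 4*A^16 + 4*A^12 - 3*A^8 + 2*A^4.
Substitute A = t^(-1/4), i.e. A^e → t^(-e/4): V(t) = 2*t^-1 - 3*t^-2 + 4*t^-3 - 4*t^-4 + 4*t^-5 - 3*t^-6 + 2*t^-7 - t^-8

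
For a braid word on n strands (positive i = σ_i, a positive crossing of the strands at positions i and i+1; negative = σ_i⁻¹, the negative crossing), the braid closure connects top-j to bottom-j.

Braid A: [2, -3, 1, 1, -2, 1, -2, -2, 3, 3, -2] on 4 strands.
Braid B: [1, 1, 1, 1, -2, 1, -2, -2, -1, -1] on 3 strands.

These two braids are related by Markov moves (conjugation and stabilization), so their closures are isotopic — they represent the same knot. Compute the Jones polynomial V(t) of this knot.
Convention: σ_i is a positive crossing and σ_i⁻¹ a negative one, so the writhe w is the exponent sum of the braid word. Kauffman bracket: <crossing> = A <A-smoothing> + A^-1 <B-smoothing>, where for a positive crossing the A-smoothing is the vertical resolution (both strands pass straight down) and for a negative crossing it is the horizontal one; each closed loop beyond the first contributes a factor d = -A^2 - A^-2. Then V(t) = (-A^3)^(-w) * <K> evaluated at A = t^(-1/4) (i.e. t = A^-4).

-t^3 + 2*t^2 - 2*t + 3 - 2*t^-1 + 2*t^-2 - t^-3

Derivation:
Markov-equivalent braids have isotopic closures, hence identical knot invariants. Strip the Markov moves from each word to reach a common short braid β, then compute V(t) once on β.
Braid A: s2 s3^-1 s1 s1 s2^-1 s1 s2^-1 s2^-1 s3 s3 s2^-1 on 4 strands reduces by inverse Markov moves (closure unchanged at each step):
  Deconjugate: the word is γ·β·γ⁻¹ with γ = s2 (prefix) and γ⁻¹ = s2^-1 (suffix); strip both.
  Deconjugate: the word is γ·β·γ⁻¹ with γ = s3^-1 (prefix) and γ⁻¹ = s3 (suffix); strip both.
  Destabilize: the word has the form β·s3 where s3 occurs only as the final letter (β ∈ B_3); drop it and the last strand → 3 strands.
Reduced to β = s1 s1 s2^-1 s1 s2^-1 s2^-1 on 3 strands, 6 crossings.
Braid B: s1 s1 s1 s1 s2^-1 s1 s2^-1 s2^-1 s1^-1 s1^-1 on 3 strands reduces by inverse Markov moves (closure unchanged at each step):
  Deconjugate: the word is γ·β·γ⁻¹ with γ = s1 s1 (prefix) and γ⁻¹ = s1^-1 s1^-1 (suffix); strip both.
Reduced to β = s1 s1 s2^-1 s1 s2^-1 s2^-1 on 3 strands, 6 crossings.
Both give the same β = s1 s1 s2^-1 s1 s2^-1 s2^-1 on 3 strands, so one state sum suffices:
Braid: s1 s1 s2^-1 s1 s2^-1 s2^-1 on 3 strands, 6 crossings.
Writhe w = (#positive) - (#negative) = 3 - 3 = 0.
Enumerate smoothing states for the bracket polynomial. There are 2^6 = 64 states.
Smooth each crossing (0=||, 1=⌣⌢); contribution A^(Σ sign_k(1-2s_k)) * d^(L-1).
Tabulate the states by total A-exponent and number of loops L (A-exp: L × count):
  A^6: L=4 ×1
  A^4: L=3 ×6
  A^2: L=2 ×14, L=4 ×1
  A^0: L=1 ×13, L=3 ×7
  A^-2: L=2 ×14, L=4 ×1
  A^-4: L=3 ×6
  A^-6: L=4 ×1
Each group contributes A^e * Σ count * d^(L-1):
Powers of d = -A^2 - A^-2: d^2 = A^4 + 2 + A^-4; d^3 = -A^6 - 3*A^2 - 3*A^-2 - A^-6.
  A^6 * (d^3) = -A^12 - 3*A^8 - 3*A^4 - 1
  A^4 * (6*d^2) = 6*A^8 + 12*A^4 + 6
  A^2 * (14*d + d^3) = -A^8 - 17*A^4 - 17 - A^-4
  A^0 * (13 + 7*d^2) = 7*A^4 + 27 + 7*A^-4
  A^-2 * (14*d + d^3) = -A^4 - 17 - 17*A^-4 - A^-8
  A^-4 * (6*d^2) = 6 + 12*A^-4 + 6*A^-8
  A^-6 * (d^3) = -1 - 3*A^-4 - 3*A^-8 - A^-12
Summing the groups: <K> = -A^12 + 2*A^8 - 2*A^4 + 3 - 2*A^-4 + 2*A^-8 - A^-12
Normalise by the writhe: (-A^3)^(-w) = (-A^3)^(0) = 1, so f(A) = 1 * <K> = -A^12 + 2*A^8 - 2*A^4 + 3 - 2*A^-4 + 2*A^-8 - A^-12.
Substitute A = t^(-1/4), i.e. A^e → t^(-e/4): V(t) = -t^3 + 2*t^2 - 2*t + 3 - 2*t^-1 + 2*t^-2 - t^-3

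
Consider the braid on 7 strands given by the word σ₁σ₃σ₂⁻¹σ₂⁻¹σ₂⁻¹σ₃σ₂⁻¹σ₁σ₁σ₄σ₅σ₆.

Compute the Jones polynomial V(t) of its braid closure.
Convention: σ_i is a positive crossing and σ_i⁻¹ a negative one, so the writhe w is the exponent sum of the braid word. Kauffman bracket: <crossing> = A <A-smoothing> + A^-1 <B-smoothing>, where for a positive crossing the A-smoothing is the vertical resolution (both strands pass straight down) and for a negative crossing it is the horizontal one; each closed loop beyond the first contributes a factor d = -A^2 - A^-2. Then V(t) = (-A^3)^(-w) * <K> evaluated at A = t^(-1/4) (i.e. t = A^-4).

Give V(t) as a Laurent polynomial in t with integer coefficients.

-t^5 + 2*t^4 - 3*t^3 + 5*t^2 - 5*t + 6 - 5*t^-1 + 3*t^-2 - 2*t^-3 + t^-4

Derivation:
The presented braid s1 s3 s2^-1 s2^-1 s2^-1 s3 s2^-1 s1 s1 s4 s5 s6 on 7 strands reduces by inverse Markov moves (closure unchanged at each step):
  Destabilize: the word has the form β·s6 where s6 occurs only as the final letter (β ∈ B_6); drop it and the last strand → 6 strands.
  Destabilize: the word has the form β·s5 where s5 occurs only as the final letter (β ∈ B_5); drop it and the last strand → 5 strands.
  Destabilize: the word has the form β·s4 where s4 occurs only as the final letter (β ∈ B_4); drop it and the last strand → 4 strands.
Reduced to β = s1 s3 s2^-1 s2^-1 s2^-1 s3 s2^-1 s1 s1 on 4 strands, 9 crossings.
Compute on β:
Braid: s1 s3 s2^-1 s2^-1 s2^-1 s3 s2^-1 s1 s1 on 4 strands, 9 crossings.
Writhe w = (#positive) - (#negative) = 5 - 4 = 1.
Enumerate smoothing states for the bracket polynomial. There are 2^9 = 512 states.
Each crossing splits two ways (0=vertical, 1=horizontal). The state's weight is A^(#A-smoothings - #B-smoothings) * d^(loops - 1).
Tabulate the states by total A-exponent and number of loops L (A-exp: L × count):
  A^9: L=6 ×1
  A^7: L=5 ×9
  A^5: L=4 ×33, L=6 ×3
  A^3: L=3 ×64, L=5 ×19, L=7 ×1
  A^1: L=2 ×68, L=4 ×52, L=6 ×6
  A^-1: L=1 ×33, L=3 ×75, L=5 ×18
  A^-3: L=2 ×51, L=4 ×32, L=6 ×1
  A^-5: L=3 ×32, L=5 ×4
  A^-7: L=4 ×9
  A^-9: L=5 ×1
Each group contributes A^e * Σ count * d^(L-1):
Powers of d = -A^2 - A^-2: d^2 = A^4 + 2 + A^-4; d^3 = -A^6 - 3*A^2 - 3*A^-2 - A^-6; d^4 = A^8 + 4*A^4 + 6 + 4*A^-4 + A^-8; d^5 = -A^10 - 5*A^6 - 10*A^2 - 10*A^-2 - 5*A^-6 - A^-10; d^6 = A^12 + 6*A^8 + 15*A^4 + 20 + 15*A^-4 + 6*A^-8 + A^-12.
  A^9 * (d^5) = -A^19 - 5*A^15 - 10*A^11 - 10*A^7 - 5*A^3 - A^-1
  A^7 * (9*d^4) = 9*A^15 + 36*A^11 + 54*A^7 + 36*A^3 + 9*A^-1
  A^5 * (33*d^3 + 3*d^5) = -3*A^15 - 48*A^11 - 129*A^7 - 129*A^3 - 48*A^-1 - 3*A^-5
  A^3 * (64*d^2 + 19*d^4 + d^6) = A^15 + 25*A^11 + 155*A^7 + 262*A^3 + 155*A^-1 + 25*A^-5 + A^-9
  A^1 * (68*d + 52*d^3 + 6*d^5) = -6*A^11 - 82*A^7 - 284*A^3 - 284*A^-1 - 82*A^-5 - 6*A^-9
  A^-1 * (33 + 75*d^2 + 18*d^4) = 18*A^7 + 147*A^3 + 291*A^-1 + 147*A^-5 + 18*A^-9
  A^-3 * (51*d + 32*d^3 + d^5) = -A^7 - 37*A^3 - 157*A^-1 - 157*A^-5 - 37*A^-9 - A^-13
  A^-5 * (32*d^2 + 4*d^4) = 4*A^3 + 48*A^-1 + 88*A^-5 + 48*A^-9 + 4*A^-13
  A^-7 * (9*d^3) = -9*A^-1 - 27*A^-5 - 27*A^-9 - 9*A^-13
  A^-9 * (d^4) = A^-1 + 4*A^-5 + 6*A^-9 + 4*A^-13 + A^-17
Summing the groups: <K> = -A^19 + 2*A^15 - 3*A^11 + 5*A^7 - 6*A^3 + 5*A^-1 - 5*A^-5 + 3*A^-9 - 2*A^-13 + A^-17
Normalise by the writhe: (-A^3)^(-w) = (-A^3)^(-1) = -A^-3, so f(A) = -A^-3 * <K> = A^16 - 2*A^12 + 3*A^8 - 5*A^4 + 6 - 5*A^-4 + 5*A^-8 - 3*A^-12 + 2*A^-16 - A^-20.
Substitute A = t^(-1/4), i.e. A^e → t^(-e/4): V(t) = -t^5 + 2*t^4 - 3*t^3 + 5*t^2 - 5*t + 6 - 5*t^-1 + 3*t^-2 - 2*t^-3 + t^-4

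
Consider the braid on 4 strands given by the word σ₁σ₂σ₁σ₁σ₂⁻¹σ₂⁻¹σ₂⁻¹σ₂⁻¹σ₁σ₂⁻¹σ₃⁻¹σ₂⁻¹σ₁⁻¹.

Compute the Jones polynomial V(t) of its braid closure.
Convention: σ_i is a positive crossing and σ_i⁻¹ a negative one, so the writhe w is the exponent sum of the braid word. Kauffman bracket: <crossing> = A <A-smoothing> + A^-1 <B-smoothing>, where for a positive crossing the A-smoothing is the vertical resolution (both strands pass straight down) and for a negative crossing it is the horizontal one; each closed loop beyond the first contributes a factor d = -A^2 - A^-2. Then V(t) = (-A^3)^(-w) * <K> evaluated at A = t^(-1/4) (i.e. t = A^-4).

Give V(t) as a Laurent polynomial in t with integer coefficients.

-t^2 + 2*t - 2 + 4*t^-1 - 4*t^-2 + 4*t^-3 - 3*t^-4 + 2*t^-5 - t^-6

Derivation:
The presented braid s1 s2 s1 s1 s2^-1 s2^-1 s2^-1 s2^-1 s1 s2^-1 s3^-1 s2^-1 s1^-1 on 4 strands reduces by inverse Markov moves (closure unchanged at each step):
  Deconjugate: the word is γ·β·γ⁻¹ with γ = s1 s2 (prefix) and γ⁻¹ = s2^-1 s1^-1 (suffix); strip both.
  Destabilize: the word has the form β·s3^-1 where s3^-1 occurs only as the final letter (β ∈ B_3); drop it and the last strand → 3 strands.
Reduced to β = s1 s1 s2^-1 s2^-1 s2^-1 s2^-1 s1 s2^-1 on 3 strands, 8 crossings.
Compute on β:
Braid: s1 s1 s2^-1 s2^-1 s2^-1 s2^-1 s1 s2^-1 on 3 strands, 8 crossings.
Writhe w = (#positive) - (#negative) = 3 - 5 = -2.
Enumerate smoothing states for the bracket polynomial. There are 2^8 = 256 states.
Each crossing splits two ways (0=vertical, 1=horizontal). The state's weight is A^(#A-smoothings - #B-smoothings) * d^(loops - 1).
Tabulate the states by total A-exponent and number of loops L (A-exp: L × count):
  A^8: L=6 ×1
  A^6: L=5 ×8
  A^4: L=4 ×27, L=6 ×1
  A^2: L=3 ×48, L=5 ×8
  A^0: L=2 ×47, L=4 ×22, L=6 ×1
  A^-2: L=1 ×23, L=3 ×29, L=5 ×4
  A^-4: L=2 ×22, L=4 ×6
  A^-6: L=3 ×8
  A^-8: L=4 ×1
Each group contributes A^e * Σ count * d^(L-1):
Powers of d = -A^2 - A^-2: d^2 = A^4 + 2 + A^-4; d^3 = -A^6 - 3*A^2 - 3*A^-2 - A^-6; d^4 = A^8 + 4*A^4 + 6 + 4*A^-4 + A^-8; d^5 = -A^10 - 5*A^6 - 10*A^2 - 10*A^-2 - 5*A^-6 - A^-10.
  A^8 * (d^5) = -A^18 - 5*A^14 - 10*A^10 - 10*A^6 - 5*A^2 - A^-2
  A^6 * (8*d^4) = 8*A^14 + 32*A^10 + 48*A^6 + 32*A^2 + 8*A^-2
  A^4 * (27*d^3 + d^5) = -A^14 - 32*A^10 - 91*A^6 - 91*A^2 - 32*A^-2 - A^-6
  A^2 * (48*d^2 + 8*d^4) = 8*A^10 + 80*A^6 + 144*A^2 + 80*A^-2 + 8*A^-6
  A^0 * (47*d + 22*d^3 + d^5) = -A^10 - 27*A^6 - 123*A^2 - 123*A^-2 - 27*A^-6 - A^-10
  A^-2 * (23 + 29*d^2 + 4*d^4) = 4*A^6 + 45*A^2 + 105*A^-2 + 45*A^-6 + 4*A^-10
  A^-4 * (22*d + 6*d^3) = -6*A^2 - 40*A^-2 - 40*A^-6 - 6*A^-10
  A^-6 * (8*d^2) = 8*A^-2 + 16*A^-6 + 8*A^-10
  A^-8 * (d^3) = -A^-2 - 3*A^-6 - 3*A^-10 - A^-14
Summing the groups: <K> = -A^18 + 2*A^14 - 3*A^10 + 4*A^6 - 4*A^2 + 4*A^-2 - 2*A^-6 + 2*A^-10 - A^-14
Normalise by the writhe: (-A^3)^(-w) = (-A^3)^(2) = A^6, so f(A) = A^6 * <K> = -A^24 + 2*A^20 - 3*A^16 + 4*A^12 - 4*A^8 + 4*A^4 - 2 + 2*A^-4 - A^-8.
Substitute A = t^(-1/4), i.e. A^e → t^(-e/4): V(t) = -t^2 + 2*t - 2 + 4*t^-1 - 4*t^-2 + 4*t^-3 - 3*t^-4 + 2*t^-5 - t^-6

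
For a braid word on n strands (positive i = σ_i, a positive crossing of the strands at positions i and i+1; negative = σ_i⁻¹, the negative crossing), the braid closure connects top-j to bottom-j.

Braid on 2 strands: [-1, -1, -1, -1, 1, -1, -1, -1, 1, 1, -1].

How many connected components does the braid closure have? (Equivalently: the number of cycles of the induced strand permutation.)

Track the strand permutation on 2 strands, starting from identity.
  step 1: s1^-1 swaps positions 1,2 -> [2 1]
  step 2: s1^-1 swaps positions 1,2 -> [1 2]
  step 3: s1^-1 swaps positions 1,2 -> [2 1]
  step 4: s1^-1 swaps positions 1,2 -> [1 2]
  step 5: s1 swaps positions 1,2 -> [2 1]
  step 6: s1^-1 swaps positions 1,2 -> [1 2]
  step 7: s1^-1 swaps positions 1,2 -> [2 1]
  step 8: s1^-1 swaps positions 1,2 -> [1 2]
  step 9: s1 swaps positions 1,2 -> [2 1]
  step 10: s1 swaps positions 1,2 -> [1 2]
  step 11: s1^-1 swaps positions 1,2 -> [2 1]
Final permutation (position -> original strand): [2 1]
Closure components = cycle count of this permutation = 1.

Answer: 1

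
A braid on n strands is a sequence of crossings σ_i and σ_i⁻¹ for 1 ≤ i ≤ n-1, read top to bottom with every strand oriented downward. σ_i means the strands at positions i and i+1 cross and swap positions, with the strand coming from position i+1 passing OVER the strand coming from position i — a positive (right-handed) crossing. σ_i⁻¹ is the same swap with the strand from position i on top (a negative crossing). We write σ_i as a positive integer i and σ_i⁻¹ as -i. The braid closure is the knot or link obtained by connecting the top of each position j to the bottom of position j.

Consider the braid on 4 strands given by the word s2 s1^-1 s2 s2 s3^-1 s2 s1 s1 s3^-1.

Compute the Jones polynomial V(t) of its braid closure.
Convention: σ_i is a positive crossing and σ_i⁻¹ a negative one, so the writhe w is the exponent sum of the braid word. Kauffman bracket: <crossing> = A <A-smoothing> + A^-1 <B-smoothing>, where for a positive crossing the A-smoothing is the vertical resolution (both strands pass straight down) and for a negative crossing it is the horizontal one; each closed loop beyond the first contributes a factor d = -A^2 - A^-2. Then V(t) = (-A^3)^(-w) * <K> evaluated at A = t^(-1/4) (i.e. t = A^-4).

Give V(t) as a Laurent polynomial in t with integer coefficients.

t^7 - 2*t^6 + 3*t^5 - 5*t^4 + 5*t^3 - 4*t^2 + 4*t - 2 + t^-1

Derivation:
Braid: s2 s1^-1 s2 s2 s3^-1 s2 s1 s1 s3^-1 on 4 strands, 9 crossings.
Writhe w = (#positive) - (#negative) = 6 - 3 = 3.
Enumerate smoothing states for the bracket polynomial. There are 2^9 = 512 states.
For each crossing: s=0 is the vertical smoothing, s=1 horizontal. Crossing k contributes A^(sign_k * (1 - 2*s_k)); loop factor d = -A^2 - A^-2.
Tabulate the states by total A-exponent and number of loops L (A-exp: L × count):
  A^9: L=3 ×1
  A^7: L=2 ×6, L=4 ×3
  A^5: L=1 ×11, L=3 ×24, L=5 ×1
  A^3: L=2 ×68, L=4 ×16
  A^1: L=1 ×38, L=3 ×85, L=5 ×3
  A^-1: L=2 ×77, L=4 ×49
  A^-3: L=3 ×69, L=5 ×15
  A^-5: L=4 ×34, L=6 ×2
  A^-7: L=5 ×9
  A^-9: L=6 ×1
Each group contributes A^e * Σ count * d^(L-1):
Powers of d = -A^2 - A^-2: d^2 = A^4 + 2 + A^-4; d^3 = -A^6 - 3*A^2 - 3*A^-2 - A^-6; d^4 = A^8 + 4*A^4 + 6 + 4*A^-4 + A^-8; d^5 = -A^10 - 5*A^6 - 10*A^2 - 10*A^-2 - 5*A^-6 - A^-10.
  A^9 * (d^2) = A^13 + 2*A^9 + A^5
  A^7 * (6*d + 3*d^3) = -3*A^13 - 15*A^9 - 15*A^5 - 3*A
  A^5 * (11 + 24*d^2 + d^4) = A^13 + 28*A^9 + 65*A^5 + 28*A + A^-3
  A^3 * (68*d + 16*d^3) = -16*A^9 - 116*A^5 - 116*A - 16*A^-3
  A^1 * (38 + 85*d^2 + 3*d^4) = 3*A^9 + 97*A^5 + 226*A + 97*A^-3 + 3*A^-7
  A^-1 * (77*d + 49*d^3) = -49*A^5 - 224*A - 224*A^-3 - 49*A^-7
  A^-3 * (69*d^2 + 15*d^4) = 15*A^5 + 129*A + 228*A^-3 + 129*A^-7 + 15*A^-11
  A^-5 * (34*d^3 + 2*d^5) = -2*A^5 - 44*A - 122*A^-3 - 122*A^-7 - 44*A^-11 - 2*A^-15
  A^-7 * (9*d^4) = 9*A + 36*A^-3 + 54*A^-7 + 36*A^-11 + 9*A^-15
  A^-9 * (d^5) = -A - 5*A^-3 - 10*A^-7 - 10*A^-11 - 5*A^-15 - A^-19
Summing the groups: <K> = -A^13 + 2*A^9 - 4*A^5 + 4*A - 5*A^-3 + 5*A^-7 - 3*A^-11 + 2*A^-15 - A^-19
Normalise by the writhe: (-A^3)^(-w) = (-A^3)^(-3) = -A^-9, so f(A) = -A^-9 * <K> = A^4 - 2 + 4*A^-4 - 4*A^-8 + 5*A^-12 - 5*A^-16 + 3*A^-20 - 2*A^-24 + A^-28.
Substitute A = t^(-1/4), i.e. A^e → t^(-e/4): V(t) = t^7 - 2*t^6 + 3*t^5 - 5*t^4 + 5*t^3 - 4*t^2 + 4*t - 2 + t^-1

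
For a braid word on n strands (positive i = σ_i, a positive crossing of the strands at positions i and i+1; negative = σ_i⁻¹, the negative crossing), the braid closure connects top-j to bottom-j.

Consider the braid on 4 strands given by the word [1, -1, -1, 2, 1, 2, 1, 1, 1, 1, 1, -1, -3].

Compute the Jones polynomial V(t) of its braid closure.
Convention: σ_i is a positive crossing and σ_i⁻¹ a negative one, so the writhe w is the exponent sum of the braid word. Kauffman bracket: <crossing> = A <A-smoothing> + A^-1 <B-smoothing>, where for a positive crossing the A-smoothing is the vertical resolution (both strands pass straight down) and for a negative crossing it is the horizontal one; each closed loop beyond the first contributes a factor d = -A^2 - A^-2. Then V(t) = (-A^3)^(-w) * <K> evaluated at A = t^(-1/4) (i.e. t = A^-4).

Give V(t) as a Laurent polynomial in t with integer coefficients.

-t^7 + t^6 - t^5 + t^4 + t^2

Derivation:
The presented braid s1 s1^-1 s1^-1 s2 s1 s2 s1 s1 s1 s1 s1 s1^-1 s3^-1 on 4 strands reduces by inverse Markov moves (closure unchanged at each step):
  Destabilize: the word has the form β·s3^-1 where s3^-1 occurs only as the final letter (β ∈ B_3); drop it and the last strand → 3 strands.
  Deconjugate: the word is γ·β·γ⁻¹ with γ = s1 s1^-1 (prefix) and γ⁻¹ = s1 s1^-1 (suffix); strip both.
  Deconjugate: the word is γ·β·γ⁻¹ with γ = s1^-1 (prefix) and γ⁻¹ = s1 (suffix); strip both.
Reduced to β = s2 s1 s2 s1 s1 s1 on 3 strands, 6 crossings.
Compute on β:
Braid: s2 s1 s2 s1 s1 s1 on 3 strands, 6 crossings.
Writhe w = (#positive) - (#negative) = 6 - 0 = 6.
Enumerate smoothing states for the bracket polynomial. There are 2^6 = 64 states.
Smooth each crossing (0=||, 1=⌣⌢); contribution A^(Σ sign_k(1-2s_k)) * d^(L-1).
Tabulate the states by total A-exponent and number of loops L (A-exp: L × count):
  A^6: L=3 ×1
  A^4: L=2 ×6
  A^2: L=1 ×8, L=3 ×7
  A^0: L=2 ×16, L=4 ×4
  A^-2: L=1 ×3, L=3 ×11, L=5 ×1
  A^-4: L=2 ×3, L=4 ×3
  A^-6: L=3 ×1
Each group contributes A^e * Σ count * d^(L-1):
Powers of d = -A^2 - A^-2: d^2 = A^4 + 2 + A^-4; d^3 = -A^6 - 3*A^2 - 3*A^-2 - A^-6; d^4 = A^8 + 4*A^4 + 6 + 4*A^-4 + A^-8.
  A^6 * (d^2) = A^10 + 2*A^6 + A^2
  A^4 * (6*d) = -6*A^6 - 6*A^2
  A^2 * (8 + 7*d^2) = 7*A^6 + 22*A^2 + 7*A^-2
  A^0 * (16*d + 4*d^3) = -4*A^6 - 28*A^2 - 28*A^-2 - 4*A^-6
  A^-2 * (3 + 11*d^2 + d^4) = A^6 + 15*A^2 + 31*A^-2 + 15*A^-6 + A^-10
  A^-4 * (3*d + 3*d^3) = -3*A^2 - 12*A^-2 - 12*A^-6 - 3*A^-10
  A^-6 * (d^2) = A^-2 + 2*A^-6 + A^-10
Summing the groups: <K> = A^10 + A^2 - A^-2 + A^-6 - A^-10
Normalise by the writhe: (-A^3)^(-w) = (-A^3)^(-6) = A^-18, so f(A) = A^-18 * <K> = A^-8 + A^-16 - A^-20 + A^-24 - A^-28.
Substitute A = t^(-1/4), i.e. A^e → t^(-e/4): V(t) = -t^7 + t^6 - t^5 + t^4 + t^2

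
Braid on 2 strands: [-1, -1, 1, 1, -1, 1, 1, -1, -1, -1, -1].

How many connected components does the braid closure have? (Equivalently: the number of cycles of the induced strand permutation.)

Track the strand permutation on 2 strands, starting from identity.
  step 1: s1^-1 swaps positions 1,2 -> [2 1]
  step 2: s1^-1 swaps positions 1,2 -> [1 2]
  step 3: s1 swaps positions 1,2 -> [2 1]
  step 4: s1 swaps positions 1,2 -> [1 2]
  step 5: s1^-1 swaps positions 1,2 -> [2 1]
  step 6: s1 swaps positions 1,2 -> [1 2]
  step 7: s1 swaps positions 1,2 -> [2 1]
  step 8: s1^-1 swaps positions 1,2 -> [1 2]
  step 9: s1^-1 swaps positions 1,2 -> [2 1]
  step 10: s1^-1 swaps positions 1,2 -> [1 2]
  step 11: s1^-1 swaps positions 1,2 -> [2 1]
Final permutation (position -> original strand): [2 1]
Closure components = cycle count of this permutation = 1.

Answer: 1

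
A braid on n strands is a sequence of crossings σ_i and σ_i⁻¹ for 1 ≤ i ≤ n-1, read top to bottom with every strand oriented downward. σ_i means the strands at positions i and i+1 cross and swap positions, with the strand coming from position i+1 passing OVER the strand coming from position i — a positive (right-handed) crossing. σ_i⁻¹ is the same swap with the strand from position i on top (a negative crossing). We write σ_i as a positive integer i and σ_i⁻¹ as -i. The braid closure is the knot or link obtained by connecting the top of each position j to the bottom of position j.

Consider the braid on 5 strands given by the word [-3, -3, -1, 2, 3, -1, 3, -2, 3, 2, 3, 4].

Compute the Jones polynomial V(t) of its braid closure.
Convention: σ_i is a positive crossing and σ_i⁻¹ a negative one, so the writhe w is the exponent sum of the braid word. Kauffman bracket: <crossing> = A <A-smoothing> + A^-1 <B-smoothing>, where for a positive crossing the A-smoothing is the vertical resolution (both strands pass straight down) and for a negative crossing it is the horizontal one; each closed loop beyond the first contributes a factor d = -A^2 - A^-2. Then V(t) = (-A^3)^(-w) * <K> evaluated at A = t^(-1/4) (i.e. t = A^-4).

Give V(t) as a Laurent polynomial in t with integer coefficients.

-t^5 + 2*t^4 - 2*t^3 + 3*t^2 - 3*t + 3 - 2*t^-1 + t^-2

Derivation:
The presented braid s3^-1 s3^-1 s1^-1 s2 s3 s1^-1 s3 s2^-1 s3 s2 s3 s4 on 5 strands reduces by inverse Markov moves (closure unchanged at each step):
  Destabilize: the word has the form β·s4 where s4 occurs only as the final letter (β ∈ B_4); drop it and the last strand → 4 strands.
  Deconjugate: the word is γ·β·γ⁻¹ with γ = s3^-1 (prefix) and γ⁻¹ = s3 (suffix); strip both.
Reduced to β = s3^-1 s1^-1 s2 s3 s1^-1 s3 s2^-1 s3 s2 on 4 strands, 9 crossings.
Compute on β:
Braid: s3^-1 s1^-1 s2 s3 s1^-1 s3 s2^-1 s3 s2 on 4 strands, 9 crossings.
Writhe w = (#positive) - (#negative) = 5 - 4 = 1.
Computing the Kauffman bracket via state sum. There are 2^9 = 512 states.
Each crossing splits two ways (0=vertical, 1=horizontal). The state's weight is A^(#A-smoothings - #B-smoothings) * d^(loops - 1).
Tabulate the states by total A-exponent and number of loops L (A-exp: L × count):
  A^9: L=2 ×1
  A^7: L=1 ×3, L=3 ×6
  A^5: L=2 ×26, L=4 ×10
  A^3: L=1 ×21, L=3 ×58, L=5 ×5
  A^1: L=2 ×86, L=4 ×39, L=6 ×1
  A^-1: L=1 ×35, L=3 ×80, L=5 ×11
  A^-3: L=2 ×53, L=4 ×30, L=6 ×1
  A^-5: L=3 ×32, L=5 ×4
  A^-7: L=4 ×9
  A^-9: L=5 ×1
Each group contributes A^e * Σ count * d^(L-1):
Powers of d = -A^2 - A^-2: d^2 = A^4 + 2 + A^-4; d^3 = -A^6 - 3*A^2 - 3*A^-2 - A^-6; d^4 = A^8 + 4*A^4 + 6 + 4*A^-4 + A^-8; d^5 = -A^10 - 5*A^6 - 10*A^2 - 10*A^-2 - 5*A^-6 - A^-10.
  A^9 * (d) = -A^11 - A^7
  A^7 * (3 + 6*d^2) = 6*A^11 + 15*A^7 + 6*A^3
  A^5 * (26*d + 10*d^3) = -10*A^11 - 56*A^7 - 56*A^3 - 10*A^-1
  A^3 * (21 + 58*d^2 + 5*d^4) = 5*A^11 + 78*A^7 + 167*A^3 + 78*A^-1 + 5*A^-5
  A^1 * (86*d + 39*d^3 + d^5) = -A^11 - 44*A^7 - 213*A^3 - 213*A^-1 - 44*A^-5 - A^-9
  A^-1 * (35 + 80*d^2 + 11*d^4) = 11*A^7 + 124*A^3 + 261*A^-1 + 124*A^-5 + 11*A^-9
  A^-3 * (53*d + 30*d^3 + d^5) = -A^7 - 35*A^3 - 153*A^-1 - 153*A^-5 - 35*A^-9 - A^-13
  A^-5 * (32*d^2 + 4*d^4) = 4*A^3 + 48*A^-1 + 88*A^-5 + 48*A^-9 + 4*A^-13
  A^-7 * (9*d^3) = -9*A^-1 - 27*A^-5 - 27*A^-9 - 9*A^-13
  A^-9 * (d^4) = A^-1 + 4*A^-5 + 6*A^-9 + 4*A^-13 + A^-17
Summing the groups: <K> = -A^11 + 2*A^7 - 3*A^3 + 3*A^-1 - 3*A^-5 + 2*A^-9 - 2*A^-13 + A^-17
Normalise by the writhe: (-A^3)^(-w) = (-A^3)^(-1) = -A^-3, so f(A) = -A^-3 * <K> = A^8 - 2*A^4 + 3 - 3*A^-4 + 3*A^-8 - 2*A^-12 + 2*A^-16 - A^-20.
Substitute A = t^(-1/4), i.e. A^e → t^(-e/4): V(t) = -t^5 + 2*t^4 - 2*t^3 + 3*t^2 - 3*t + 3 - 2*t^-1 + t^-2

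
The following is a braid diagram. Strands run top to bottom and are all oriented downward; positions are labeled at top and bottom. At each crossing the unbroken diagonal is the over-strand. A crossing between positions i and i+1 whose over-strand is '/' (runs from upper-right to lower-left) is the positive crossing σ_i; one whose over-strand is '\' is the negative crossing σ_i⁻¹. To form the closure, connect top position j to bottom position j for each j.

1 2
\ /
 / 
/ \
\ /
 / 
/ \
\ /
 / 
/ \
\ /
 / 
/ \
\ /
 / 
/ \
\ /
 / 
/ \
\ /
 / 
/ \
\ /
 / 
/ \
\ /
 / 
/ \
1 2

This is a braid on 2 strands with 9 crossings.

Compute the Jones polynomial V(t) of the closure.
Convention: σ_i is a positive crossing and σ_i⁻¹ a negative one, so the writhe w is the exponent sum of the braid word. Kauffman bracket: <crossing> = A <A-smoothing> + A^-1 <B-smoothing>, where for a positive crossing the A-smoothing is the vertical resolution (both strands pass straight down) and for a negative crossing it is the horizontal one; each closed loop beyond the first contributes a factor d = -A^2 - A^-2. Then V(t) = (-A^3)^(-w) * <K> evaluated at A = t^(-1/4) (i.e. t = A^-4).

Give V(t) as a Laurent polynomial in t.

Reading the diagram top to bottom ('/'-over between positions i,i+1 = s_i, '\'-over = s_i^-1): braid word = s1 s1 s1 s1 s1 s1 s1 s1 s1.
Braid: s1 s1 s1 s1 s1 s1 s1 s1 s1 on 2 strands, 9 crossings.
Writhe w = (#positive) - (#negative) = 9 - 0 = 9.
State-sum expansion of <K>. There are 2^9 = 512 states.
Smooth each crossing (0=||, 1=⌣⌢); contribution A^(Σ sign_k(1-2s_k)) * d^(L-1).
Tabulate the states by total A-exponent and number of loops L (A-exp: L × count):
  A^9: L=2 ×1
  A^7: L=1 ×9
  A^5: L=2 ×36
  A^3: L=3 ×84
  A^1: L=4 ×126
  A^-1: L=5 ×126
  A^-3: L=6 ×84
  A^-5: L=7 ×36
  A^-7: L=8 ×9
  A^-9: L=9 ×1
Each group contributes A^e * Σ count * d^(L-1):
Powers of d = -A^2 - A^-2: d^2 = A^4 + 2 + A^-4; d^3 = -A^6 - 3*A^2 - 3*A^-2 - A^-6; d^4 = A^8 + 4*A^4 + 6 + 4*A^-4 + A^-8; d^5 = -A^10 - 5*A^6 - 10*A^2 - 10*A^-2 - 5*A^-6 - A^-10; d^6 = A^12 + 6*A^8 + 15*A^4 + 20 + 15*A^-4 + 6*A^-8 + A^-12; d^7 = -A^14 - 7*A^10 - 21*A^6 - 35*A^2 - 35*A^-2 - 21*A^-6 - 7*A^-10 - A^-14; d^8 = A^16 + 8*A^12 + 28*A^8 + 56*A^4 + 70 + 56*A^-4 + 28*A^-8 + 8*A^-12 + A^-16.
  A^9 * (d) = -A^11 - A^7
  A^7 * (9) = 9*A^7
  A^5 * (36*d) = -36*A^7 - 36*A^3
  A^3 * (84*d^2) = 84*A^7 + 168*A^3 + 84*A^-1
  A^1 * (126*d^3) = -126*A^7 - 378*A^3 - 378*A^-1 - 126*A^-5
  A^-1 * (126*d^4) = 126*A^7 + 504*A^3 + 756*A^-1 + 504*A^-5 + 126*A^-9
  A^-3 * (84*d^5) = -84*A^7 - 420*A^3 - 840*A^-1 - 840*A^-5 - 420*A^-9 - 84*A^-13
  A^-5 * (36*d^6) = 36*A^7 + 216*A^3 + 540*A^-1 + 720*A^-5 + 540*A^-9 + 216*A^-13 + 36*A^-17
  A^-7 * (9*d^7) = -9*A^7 - 63*A^3 - 189*A^-1 - 315*A^-5 - 315*A^-9 - 189*A^-13 - 63*A^-17 - 9*A^-21
  A^-9 * (d^8) = A^7 + 8*A^3 + 28*A^-1 + 56*A^-5 + 70*A^-9 + 56*A^-13 + 28*A^-17 + 8*A^-21 + A^-25
Summing the groups: <K> = -A^11 - A^3 + A^-1 - A^-5 + A^-9 - A^-13 + A^-17 - A^-21 + A^-25
Normalise by the writhe: (-A^3)^(-w) = (-A^3)^(-9) = -A^-27, so f(A) = -A^-27 * <K> = A^-16 + A^-24 - A^-28 + A^-32 - A^-36 + A^-40 - A^-44 + A^-48 - A^-52.
Substitute A = t^(-1/4), i.e. A^e → t^(-e/4): V(t) = -t^13 + t^12 - t^11 + t^10 - t^9 + t^8 - t^7 + t^6 + t^4

Answer: -t^13 + t^12 - t^11 + t^10 - t^9 + t^8 - t^7 + t^6 + t^4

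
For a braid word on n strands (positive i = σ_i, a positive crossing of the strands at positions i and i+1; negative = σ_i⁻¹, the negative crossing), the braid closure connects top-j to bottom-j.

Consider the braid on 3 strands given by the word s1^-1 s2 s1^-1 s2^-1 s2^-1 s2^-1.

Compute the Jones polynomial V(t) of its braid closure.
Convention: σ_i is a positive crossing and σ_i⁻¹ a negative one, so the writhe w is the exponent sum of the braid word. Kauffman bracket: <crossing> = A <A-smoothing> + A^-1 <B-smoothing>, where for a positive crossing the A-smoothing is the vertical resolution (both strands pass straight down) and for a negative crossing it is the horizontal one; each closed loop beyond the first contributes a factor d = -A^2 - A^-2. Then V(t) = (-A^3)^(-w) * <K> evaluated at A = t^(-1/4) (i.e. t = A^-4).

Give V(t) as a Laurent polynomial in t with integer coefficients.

Braid: s1^-1 s2 s1^-1 s2^-1 s2^-1 s2^-1 on 3 strands, 6 crossings.
Writhe w = (#positive) - (#negative) = 1 - 5 = -4.
Computing the Kauffman bracket via state sum. There are 2^6 = 64 states.
For each crossing: s=0 is the vertical smoothing, s=1 horizontal. Crossing k contributes A^(sign_k * (1 - 2*s_k)); loop factor d = -A^2 - A^-2.
Tabulate the states by total A-exponent and number of loops L (A-exp: L × count):
  A^6: L=4 ×1
  A^4: L=3 ×6
  A^2: L=2 ×12, L=4 ×3
  A^0: L=1 ×9, L=3 ×10, L=5 ×1
  A^-2: L=2 ×12, L=4 ×3
  A^-4: L=1 ×2, L=3 ×4
  A^-6: L=2 ×1
Each group contributes A^e * Σ count * d^(L-1):
Powers of d = -A^2 - A^-2: d^2 = A^4 + 2 + A^-4; d^3 = -A^6 - 3*A^2 - 3*A^-2 - A^-6; d^4 = A^8 + 4*A^4 + 6 + 4*A^-4 + A^-8.
  A^6 * (d^3) = -A^12 - 3*A^8 - 3*A^4 - 1
  A^4 * (6*d^2) = 6*A^8 + 12*A^4 + 6
  A^2 * (12*d + 3*d^3) = -3*A^8 - 21*A^4 - 21 - 3*A^-4
  A^0 * (9 + 10*d^2 + d^4) = A^8 + 14*A^4 + 35 + 14*A^-4 + A^-8
  A^-2 * (12*d + 3*d^3) = -3*A^4 - 21 - 21*A^-4 - 3*A^-8
  A^-4 * (2 + 4*d^2) = 4 + 10*A^-4 + 4*A^-8
  A^-6 * (d) = -A^-4 - A^-8
Summing the groups: <K> = -A^12 + A^8 - A^4 + 2 - A^-4 + A^-8
Normalise by the writhe: (-A^3)^(-w) = (-A^3)^(4) = A^12, so f(A) = A^12 * <K> = -A^24 + A^20 - A^16 + 2*A^12 - A^8 + A^4.
Substitute A = t^(-1/4), i.e. A^e → t^(-e/4): V(t) = t^-1 - t^-2 + 2*t^-3 - t^-4 + t^-5 - t^-6

Answer: t^-1 - t^-2 + 2*t^-3 - t^-4 + t^-5 - t^-6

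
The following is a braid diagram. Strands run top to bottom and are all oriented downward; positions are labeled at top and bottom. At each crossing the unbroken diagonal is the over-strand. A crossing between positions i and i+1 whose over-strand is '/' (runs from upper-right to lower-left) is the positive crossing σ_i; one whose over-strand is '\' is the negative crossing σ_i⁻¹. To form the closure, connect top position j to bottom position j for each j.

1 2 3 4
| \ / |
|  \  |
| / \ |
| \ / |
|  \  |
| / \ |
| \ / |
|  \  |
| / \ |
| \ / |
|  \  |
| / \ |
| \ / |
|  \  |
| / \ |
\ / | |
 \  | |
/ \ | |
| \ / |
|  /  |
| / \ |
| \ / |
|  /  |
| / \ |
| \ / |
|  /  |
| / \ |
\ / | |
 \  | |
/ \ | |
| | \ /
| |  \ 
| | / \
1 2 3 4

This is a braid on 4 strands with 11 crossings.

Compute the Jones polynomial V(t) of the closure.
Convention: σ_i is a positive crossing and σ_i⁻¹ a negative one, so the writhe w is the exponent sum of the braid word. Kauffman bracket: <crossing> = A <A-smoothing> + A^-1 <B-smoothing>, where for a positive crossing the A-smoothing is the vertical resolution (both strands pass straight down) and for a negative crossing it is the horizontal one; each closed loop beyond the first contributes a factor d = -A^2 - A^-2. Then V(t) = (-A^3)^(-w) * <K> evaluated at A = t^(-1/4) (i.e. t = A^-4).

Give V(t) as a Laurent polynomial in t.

Reading the diagram top to bottom ('/'-over between positions i,i+1 = s_i, '\'-over = s_i^-1): braid word = s2^-1 s2^-1 s2^-1 s2^-1 s2^-1 s1^-1 s2 s2 s2 s1^-1 s3^-1.
The presented braid s2^-1 s2^-1 s2^-1 s2^-1 s2^-1 s1^-1 s2 s2 s2 s1^-1 s3^-1 on 4 strands reduces by inverse Markov moves (closure unchanged at each step):
  Destabilize: the word has the form β·s3^-1 where s3^-1 occurs only as the final letter (β ∈ B_3); drop it and the last strand → 3 strands.
Reduced to β = s2^-1 s2^-1 s2^-1 s2^-1 s2^-1 s1^-1 s2 s2 s2 s1^-1 on 3 strands, 10 crossings.
Compute on β:
Braid: s2^-1 s2^-1 s2^-1 s2^-1 s2^-1 s1^-1 s2 s2 s2 s1^-1 on 3 strands, 10 crossings.
Writhe w = (#positive) - (#negative) = 3 - 7 = -4.
Computing the Kauffman bracket via state sum. There are 2^10 = 1024 states.
Each crossing splits two ways (0=vertical, 1=horizontal). The state's weight is A^(#A-smoothings - #B-smoothings) * d^(loops - 1).
Tabulate the states by total A-exponent and number of loops L (A-exp: L × count):
  A^10: L=6 ×1
  A^8: L=5 ×10
  A^6: L=4 ×35, L=6 ×10
  A^4: L=3 ×60, L=5 ×50, L=7 ×10
  A^2: L=2 ×55, L=4 ×100, L=6 ×50, L=8 ×5
  A^0: L=1 ×25, L=3 ×101, L=5 ×100, L=7 ×25, L=9 ×1
  A^-2: L=2 ×55, L=4 ×100, L=6 ×50, L=8 ×5
  A^-4: L=1 ×6, L=3 ×54, L=5 ×50, L=7 ×10
  A^-6: L=2 ×9, L=4 ×26, L=6 ×10
  A^-8: L=3 ×5, L=5 ×5
  A^-10: L=4 ×1
Each group contributes A^e * Σ count * d^(L-1):
Powers of d = -A^2 - A^-2: d^2 = A^4 + 2 + A^-4; d^3 = -A^6 - 3*A^2 - 3*A^-2 - A^-6; d^4 = A^8 + 4*A^4 + 6 + 4*A^-4 + A^-8; d^5 = -A^10 - 5*A^6 - 10*A^2 - 10*A^-2 - 5*A^-6 - A^-10; d^6 = A^12 + 6*A^8 + 15*A^4 + 20 + 15*A^-4 + 6*A^-8 + A^-12; d^7 = -A^14 - 7*A^10 - 21*A^6 - 35*A^2 - 35*A^-2 - 21*A^-6 - 7*A^-10 - A^-14; d^8 = A^16 + 8*A^12 + 28*A^8 + 56*A^4 + 70 + 56*A^-4 + 28*A^-8 + 8*A^-12 + A^-16.
  A^10 * (d^5) = -A^20 - 5*A^16 - 10*A^12 - 10*A^8 - 5*A^4 - 1
  A^8 * (10*d^4) = 10*A^16 + 40*A^12 + 60*A^8 + 40*A^4 + 10
  A^6 * (35*d^3 + 10*d^5) = -10*A^16 - 85*A^12 - 205*A^8 - 205*A^4 - 85 - 10*A^-4
  A^4 * (60*d^2 + 50*d^4 + 10*d^6) = 10*A^16 + 110*A^12 + 410*A^8 + 620*A^4 + 410 + 110*A^-4 + 10*A^-8
  A^2 * (55*d + 100*d^3 + 50*d^5 + 5*d^7) = -5*A^16 - 85*A^12 - 455*A^8 - 1030*A^4 - 1030 - 455*A^-4 - 85*A^-8 - 5*A^-12
  A^0 * (25 + 101*d^2 + 100*d^4 + 25*d^6 + d^8) = A^16 + 33*A^12 + 278*A^8 + 932*A^4 + 1397 + 932*A^-4 + 278*A^-8 + 33*A^-12 + A^-16
  A^-2 * (55*d + 100*d^3 + 50*d^5 + 5*d^7) = -5*A^12 - 85*A^8 - 455*A^4 - 1030 - 1030*A^-4 - 455*A^-8 - 85*A^-12 - 5*A^-16
  A^-4 * (6 + 54*d^2 + 50*d^4 + 10*d^6) = 10*A^8 + 110*A^4 + 404 + 614*A^-4 + 404*A^-8 + 110*A^-12 + 10*A^-16
  A^-6 * (9*d + 26*d^3 + 10*d^5) = -10*A^4 - 76 - 187*A^-4 - 187*A^-8 - 76*A^-12 - 10*A^-16
  A^-8 * (5*d^2 + 5*d^4) = 5 + 25*A^-4 + 40*A^-8 + 25*A^-12 + 5*A^-16
  A^-10 * (d^3) = -A^-4 - 3*A^-8 - 3*A^-12 - A^-16
Summing the groups: <K> = -A^20 + A^16 - 2*A^12 + 3*A^8 - 3*A^4 + 4 - 2*A^-4 + 2*A^-8 - A^-12
Normalise by the writhe: (-A^3)^(-w) = (-A^3)^(4) = A^12, so f(A) = A^12 * <K> = -A^32 + A^28 - 2*A^24 + 3*A^20 - 3*A^16 + 4*A^12 - 2*A^8 + 2*A^4 - 1.
Substitute A = t^(-1/4), i.e. A^e → t^(-e/4): V(t) = -1 + 2*t^-1 - 2*t^-2 + 4*t^-3 - 3*t^-4 + 3*t^-5 - 2*t^-6 + t^-7 - t^-8

Answer: -1 + 2*t^-1 - 2*t^-2 + 4*t^-3 - 3*t^-4 + 3*t^-5 - 2*t^-6 + t^-7 - t^-8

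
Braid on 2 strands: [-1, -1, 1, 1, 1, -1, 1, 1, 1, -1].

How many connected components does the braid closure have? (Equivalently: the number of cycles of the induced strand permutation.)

Track the strand permutation on 2 strands, starting from identity.
  step 1: s1^-1 swaps positions 1,2 -> [2 1]
  step 2: s1^-1 swaps positions 1,2 -> [1 2]
  step 3: s1 swaps positions 1,2 -> [2 1]
  step 4: s1 swaps positions 1,2 -> [1 2]
  step 5: s1 swaps positions 1,2 -> [2 1]
  step 6: s1^-1 swaps positions 1,2 -> [1 2]
  step 7: s1 swaps positions 1,2 -> [2 1]
  step 8: s1 swaps positions 1,2 -> [1 2]
  step 9: s1 swaps positions 1,2 -> [2 1]
  step 10: s1^-1 swaps positions 1,2 -> [1 2]
Final permutation (position -> original strand): [1 2]
Closure components = cycle count of this permutation = 2.

Answer: 2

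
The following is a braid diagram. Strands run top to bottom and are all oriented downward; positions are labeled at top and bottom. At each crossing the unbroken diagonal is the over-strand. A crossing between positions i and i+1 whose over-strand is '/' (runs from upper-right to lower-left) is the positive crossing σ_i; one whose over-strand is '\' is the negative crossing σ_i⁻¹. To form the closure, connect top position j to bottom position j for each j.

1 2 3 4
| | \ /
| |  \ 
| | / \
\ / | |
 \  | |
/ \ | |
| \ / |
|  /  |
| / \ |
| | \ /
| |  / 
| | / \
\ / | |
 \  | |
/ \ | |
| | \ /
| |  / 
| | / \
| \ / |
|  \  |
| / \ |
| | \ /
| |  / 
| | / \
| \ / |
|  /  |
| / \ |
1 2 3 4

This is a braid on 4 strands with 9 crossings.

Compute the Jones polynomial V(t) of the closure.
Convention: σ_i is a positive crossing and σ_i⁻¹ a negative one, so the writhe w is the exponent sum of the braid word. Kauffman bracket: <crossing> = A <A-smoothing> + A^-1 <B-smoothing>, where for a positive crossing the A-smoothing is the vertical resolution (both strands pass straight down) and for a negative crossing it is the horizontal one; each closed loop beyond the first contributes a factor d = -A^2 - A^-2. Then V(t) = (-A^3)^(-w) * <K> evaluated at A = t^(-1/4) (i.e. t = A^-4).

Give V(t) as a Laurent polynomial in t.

-t^5 + 2*t^4 - 2*t^3 + 3*t^2 - 3*t + 3 - 2*t^-1 + t^-2

Derivation:
Reading the diagram top to bottom ('/'-over between positions i,i+1 = s_i, '\'-over = s_i^-1): braid word = s3^-1 s1^-1 s2 s3 s1^-1 s3 s2^-1 s3 s2.
Braid: s3^-1 s1^-1 s2 s3 s1^-1 s3 s2^-1 s3 s2 on 4 strands, 9 crossings.
Writhe w = (#positive) - (#negative) = 5 - 4 = 1.
State-sum expansion of <K>. There are 2^9 = 512 states.
Smooth each crossing (0=||, 1=⌣⌢); contribution A^(Σ sign_k(1-2s_k)) * d^(L-1).
Tabulate the states by total A-exponent and number of loops L (A-exp: L × count):
  A^9: L=2 ×1
  A^7: L=1 ×3, L=3 ×6
  A^5: L=2 ×26, L=4 ×10
  A^3: L=1 ×21, L=3 ×58, L=5 ×5
  A^1: L=2 ×86, L=4 ×39, L=6 ×1
  A^-1: L=1 ×35, L=3 ×80, L=5 ×11
  A^-3: L=2 ×53, L=4 ×30, L=6 ×1
  A^-5: L=3 ×32, L=5 ×4
  A^-7: L=4 ×9
  A^-9: L=5 ×1
Each group contributes A^e * Σ count * d^(L-1):
Powers of d = -A^2 - A^-2: d^2 = A^4 + 2 + A^-4; d^3 = -A^6 - 3*A^2 - 3*A^-2 - A^-6; d^4 = A^8 + 4*A^4 + 6 + 4*A^-4 + A^-8; d^5 = -A^10 - 5*A^6 - 10*A^2 - 10*A^-2 - 5*A^-6 - A^-10.
  A^9 * (d) = -A^11 - A^7
  A^7 * (3 + 6*d^2) = 6*A^11 + 15*A^7 + 6*A^3
  A^5 * (26*d + 10*d^3) = -10*A^11 - 56*A^7 - 56*A^3 - 10*A^-1
  A^3 * (21 + 58*d^2 + 5*d^4) = 5*A^11 + 78*A^7 + 167*A^3 + 78*A^-1 + 5*A^-5
  A^1 * (86*d + 39*d^3 + d^5) = -A^11 - 44*A^7 - 213*A^3 - 213*A^-1 - 44*A^-5 - A^-9
  A^-1 * (35 + 80*d^2 + 11*d^4) = 11*A^7 + 124*A^3 + 261*A^-1 + 124*A^-5 + 11*A^-9
  A^-3 * (53*d + 30*d^3 + d^5) = -A^7 - 35*A^3 - 153*A^-1 - 153*A^-5 - 35*A^-9 - A^-13
  A^-5 * (32*d^2 + 4*d^4) = 4*A^3 + 48*A^-1 + 88*A^-5 + 48*A^-9 + 4*A^-13
  A^-7 * (9*d^3) = -9*A^-1 - 27*A^-5 - 27*A^-9 - 9*A^-13
  A^-9 * (d^4) = A^-1 + 4*A^-5 + 6*A^-9 + 4*A^-13 + A^-17
Summing the groups: <K> = -A^11 + 2*A^7 - 3*A^3 + 3*A^-1 - 3*A^-5 + 2*A^-9 - 2*A^-13 + A^-17
Normalise by the writhe: (-A^3)^(-w) = (-A^3)^(-1) = -A^-3, so f(A) = -A^-3 * <K> = A^8 - 2*A^4 + 3 - 3*A^-4 + 3*A^-8 - 2*A^-12 + 2*A^-16 - A^-20.
Substitute A = t^(-1/4), i.e. A^e → t^(-e/4): V(t) = -t^5 + 2*t^4 - 2*t^3 + 3*t^2 - 3*t + 3 - 2*t^-1 + t^-2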